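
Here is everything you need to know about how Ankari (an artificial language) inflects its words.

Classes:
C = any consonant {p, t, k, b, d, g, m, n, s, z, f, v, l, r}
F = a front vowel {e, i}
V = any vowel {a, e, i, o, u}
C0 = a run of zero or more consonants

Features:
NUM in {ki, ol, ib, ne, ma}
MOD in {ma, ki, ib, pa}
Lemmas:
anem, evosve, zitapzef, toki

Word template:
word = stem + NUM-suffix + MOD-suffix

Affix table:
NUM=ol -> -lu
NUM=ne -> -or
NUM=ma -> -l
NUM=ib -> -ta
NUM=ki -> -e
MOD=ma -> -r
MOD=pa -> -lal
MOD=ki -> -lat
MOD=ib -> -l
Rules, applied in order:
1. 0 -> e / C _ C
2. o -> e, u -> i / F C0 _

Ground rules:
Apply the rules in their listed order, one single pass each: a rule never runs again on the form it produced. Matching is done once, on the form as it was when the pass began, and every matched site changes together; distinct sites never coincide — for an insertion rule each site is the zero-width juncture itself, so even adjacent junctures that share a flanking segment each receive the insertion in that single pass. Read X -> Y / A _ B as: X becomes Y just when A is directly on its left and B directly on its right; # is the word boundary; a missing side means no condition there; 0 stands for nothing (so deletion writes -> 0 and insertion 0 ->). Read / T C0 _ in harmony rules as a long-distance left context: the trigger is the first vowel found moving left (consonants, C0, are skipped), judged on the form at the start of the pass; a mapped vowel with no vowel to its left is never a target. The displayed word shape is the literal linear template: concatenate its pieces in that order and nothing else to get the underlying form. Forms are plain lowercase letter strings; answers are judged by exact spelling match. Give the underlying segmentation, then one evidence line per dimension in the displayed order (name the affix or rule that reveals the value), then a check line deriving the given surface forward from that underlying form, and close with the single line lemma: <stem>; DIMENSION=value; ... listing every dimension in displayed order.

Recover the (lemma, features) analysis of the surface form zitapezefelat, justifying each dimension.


underlying: zitapzef-e-lat
NUM=ki - signalled by the affix -e
MOD=ki - signalled by the affix -lat
check: zitapzefelat -> zitapezefelat -> zitapezefelat
lemma: zitapzef; NUM=ki; MOD=ki


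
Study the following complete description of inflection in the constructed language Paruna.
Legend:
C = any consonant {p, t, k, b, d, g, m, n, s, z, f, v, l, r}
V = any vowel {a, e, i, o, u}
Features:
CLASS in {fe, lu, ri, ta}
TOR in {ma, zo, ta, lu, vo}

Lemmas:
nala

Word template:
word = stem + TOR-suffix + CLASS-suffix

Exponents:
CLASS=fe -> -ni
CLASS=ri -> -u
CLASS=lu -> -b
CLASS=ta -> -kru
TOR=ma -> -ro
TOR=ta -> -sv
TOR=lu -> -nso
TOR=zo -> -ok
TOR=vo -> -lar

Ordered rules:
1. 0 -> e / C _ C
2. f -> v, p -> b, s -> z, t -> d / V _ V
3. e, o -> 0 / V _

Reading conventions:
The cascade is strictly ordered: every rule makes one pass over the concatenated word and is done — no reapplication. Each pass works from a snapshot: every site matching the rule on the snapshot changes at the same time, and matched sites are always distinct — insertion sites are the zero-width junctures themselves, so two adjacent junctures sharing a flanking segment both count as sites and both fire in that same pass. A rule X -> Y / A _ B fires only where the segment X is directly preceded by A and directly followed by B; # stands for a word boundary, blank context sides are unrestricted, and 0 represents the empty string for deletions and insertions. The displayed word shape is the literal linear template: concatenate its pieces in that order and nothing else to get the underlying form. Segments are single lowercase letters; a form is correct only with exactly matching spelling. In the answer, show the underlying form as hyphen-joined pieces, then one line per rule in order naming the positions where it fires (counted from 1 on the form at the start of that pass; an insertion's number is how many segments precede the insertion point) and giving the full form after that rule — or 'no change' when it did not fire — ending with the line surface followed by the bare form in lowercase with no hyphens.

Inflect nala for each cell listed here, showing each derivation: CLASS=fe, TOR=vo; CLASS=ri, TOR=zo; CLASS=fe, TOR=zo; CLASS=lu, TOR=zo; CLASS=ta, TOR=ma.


cell CLASS=fe, TOR=vo:
underlying: nala-lar-ni
1. 0 -> e / C _ C: inserts after position(s) 7: nalalareni
2. f -> v, p -> b, s -> z, t -> d / V _ V: no change
3. e, o -> 0 / V _: no change
surface: nalalareni

cell CLASS=ri, TOR=zo:
underlying: nala-ok-u
1. 0 -> e / C _ C: no change
2. f -> v, p -> b, s -> z, t -> d / V _ V: no change
3. e, o -> 0 / V _: fires at position(s) 5: nalaku
surface: nalaku

cell CLASS=fe, TOR=zo:
underlying: nala-ok-ni
1. 0 -> e / C _ C: inserts after position(s) 6: nalaokeni
2. f -> v, p -> b, s -> z, t -> d / V _ V: no change
3. e, o -> 0 / V _: fires at position(s) 5: nalakeni
surface: nalakeni

cell CLASS=lu, TOR=zo:
underlying: nala-ok-b
1. 0 -> e / C _ C: inserts after position(s) 6: nalaokeb
2. f -> v, p -> b, s -> z, t -> d / V _ V: no change
3. e, o -> 0 / V _: fires at position(s) 5: nalakeb
surface: nalakeb

cell CLASS=ta, TOR=ma:
underlying: nala-ro-kru
1. 0 -> e / C _ C: inserts after position(s) 7: nalarokeru
2. f -> v, p -> b, s -> z, t -> d / V _ V: no change
3. e, o -> 0 / V _: no change
surface: nalarokeru


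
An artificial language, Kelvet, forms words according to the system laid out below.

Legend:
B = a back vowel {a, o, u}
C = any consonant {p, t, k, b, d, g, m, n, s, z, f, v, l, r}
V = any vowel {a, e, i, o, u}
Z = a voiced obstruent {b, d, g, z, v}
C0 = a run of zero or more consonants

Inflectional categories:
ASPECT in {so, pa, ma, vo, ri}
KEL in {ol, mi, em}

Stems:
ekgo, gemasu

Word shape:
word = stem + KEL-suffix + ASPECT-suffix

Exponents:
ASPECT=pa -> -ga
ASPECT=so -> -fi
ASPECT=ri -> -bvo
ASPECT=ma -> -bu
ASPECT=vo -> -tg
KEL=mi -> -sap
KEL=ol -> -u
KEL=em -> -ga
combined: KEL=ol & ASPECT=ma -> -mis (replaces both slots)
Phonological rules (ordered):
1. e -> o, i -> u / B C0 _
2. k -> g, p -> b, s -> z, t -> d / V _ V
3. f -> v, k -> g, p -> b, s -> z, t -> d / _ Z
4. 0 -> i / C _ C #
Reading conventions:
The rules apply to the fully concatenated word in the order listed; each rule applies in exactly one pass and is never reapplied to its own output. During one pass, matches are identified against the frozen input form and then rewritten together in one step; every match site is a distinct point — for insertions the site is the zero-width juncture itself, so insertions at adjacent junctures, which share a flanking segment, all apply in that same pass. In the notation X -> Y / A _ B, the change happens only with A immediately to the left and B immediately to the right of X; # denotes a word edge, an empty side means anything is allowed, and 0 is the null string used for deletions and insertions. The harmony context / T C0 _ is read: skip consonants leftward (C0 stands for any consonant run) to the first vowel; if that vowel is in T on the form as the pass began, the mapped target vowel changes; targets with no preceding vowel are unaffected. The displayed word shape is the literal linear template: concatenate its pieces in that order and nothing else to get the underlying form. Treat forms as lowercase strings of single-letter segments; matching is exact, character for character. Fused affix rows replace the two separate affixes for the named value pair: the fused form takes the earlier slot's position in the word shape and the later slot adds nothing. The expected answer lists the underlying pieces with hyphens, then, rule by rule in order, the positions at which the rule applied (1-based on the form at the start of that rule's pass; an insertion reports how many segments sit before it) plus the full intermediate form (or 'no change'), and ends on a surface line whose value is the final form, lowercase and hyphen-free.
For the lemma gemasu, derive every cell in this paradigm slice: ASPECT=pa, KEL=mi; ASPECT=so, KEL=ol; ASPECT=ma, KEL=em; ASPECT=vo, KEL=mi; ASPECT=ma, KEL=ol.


cell ASPECT=pa, KEL=mi:
underlying: gemasu-sap-ga
1. e -> o, i -> u / B C0 _: no change
2. k -> g, p -> b, s -> z, t -> d / V _ V: fires at position(s) 5, 7: gemazuzapga
3. f -> v, k -> g, p -> b, s -> z, t -> d / _ Z: fires at position(s) 9: gemazuzabga
4. 0 -> i / C _ C #: no change
surface: gemazuzabga

cell ASPECT=so, KEL=ol:
underlying: gemasu-u-fi
1. e -> o, i -> u / B C0 _: fires at position(s) 9: gemasuufu
2. k -> g, p -> b, s -> z, t -> d / V _ V: fires at position(s) 5: gemazuufu
3. f -> v, k -> g, p -> b, s -> z, t -> d / _ Z: no change
4. 0 -> i / C _ C #: no change
surface: gemazuufu

cell ASPECT=ma, KEL=em:
underlying: gemasu-ga-bu
1. e -> o, i -> u / B C0 _: no change
2. k -> g, p -> b, s -> z, t -> d / V _ V: fires at position(s) 5: gemazugabu
3. f -> v, k -> g, p -> b, s -> z, t -> d / _ Z: no change
4. 0 -> i / C _ C #: no change
surface: gemazugabu

cell ASPECT=vo, KEL=mi:
underlying: gemasu-sap-tg
1. e -> o, i -> u / B C0 _: no change
2. k -> g, p -> b, s -> z, t -> d / V _ V: fires at position(s) 5, 7: gemazuzaptg
3. f -> v, k -> g, p -> b, s -> z, t -> d / _ Z: fires at position(s) 10: gemazuzapdg
4. 0 -> i / C _ C #: inserts after position(s) 10: gemazuzapdig
surface: gemazuzapdig

cell ASPECT=ma, KEL=ol:
underlying: gemasu-mis
1. e -> o, i -> u / B C0 _: fires at position(s) 8: gemasumus
2. k -> g, p -> b, s -> z, t -> d / V _ V: fires at position(s) 5: gemazumus
3. f -> v, k -> g, p -> b, s -> z, t -> d / _ Z: no change
4. 0 -> i / C _ C #: no change
surface: gemazumus


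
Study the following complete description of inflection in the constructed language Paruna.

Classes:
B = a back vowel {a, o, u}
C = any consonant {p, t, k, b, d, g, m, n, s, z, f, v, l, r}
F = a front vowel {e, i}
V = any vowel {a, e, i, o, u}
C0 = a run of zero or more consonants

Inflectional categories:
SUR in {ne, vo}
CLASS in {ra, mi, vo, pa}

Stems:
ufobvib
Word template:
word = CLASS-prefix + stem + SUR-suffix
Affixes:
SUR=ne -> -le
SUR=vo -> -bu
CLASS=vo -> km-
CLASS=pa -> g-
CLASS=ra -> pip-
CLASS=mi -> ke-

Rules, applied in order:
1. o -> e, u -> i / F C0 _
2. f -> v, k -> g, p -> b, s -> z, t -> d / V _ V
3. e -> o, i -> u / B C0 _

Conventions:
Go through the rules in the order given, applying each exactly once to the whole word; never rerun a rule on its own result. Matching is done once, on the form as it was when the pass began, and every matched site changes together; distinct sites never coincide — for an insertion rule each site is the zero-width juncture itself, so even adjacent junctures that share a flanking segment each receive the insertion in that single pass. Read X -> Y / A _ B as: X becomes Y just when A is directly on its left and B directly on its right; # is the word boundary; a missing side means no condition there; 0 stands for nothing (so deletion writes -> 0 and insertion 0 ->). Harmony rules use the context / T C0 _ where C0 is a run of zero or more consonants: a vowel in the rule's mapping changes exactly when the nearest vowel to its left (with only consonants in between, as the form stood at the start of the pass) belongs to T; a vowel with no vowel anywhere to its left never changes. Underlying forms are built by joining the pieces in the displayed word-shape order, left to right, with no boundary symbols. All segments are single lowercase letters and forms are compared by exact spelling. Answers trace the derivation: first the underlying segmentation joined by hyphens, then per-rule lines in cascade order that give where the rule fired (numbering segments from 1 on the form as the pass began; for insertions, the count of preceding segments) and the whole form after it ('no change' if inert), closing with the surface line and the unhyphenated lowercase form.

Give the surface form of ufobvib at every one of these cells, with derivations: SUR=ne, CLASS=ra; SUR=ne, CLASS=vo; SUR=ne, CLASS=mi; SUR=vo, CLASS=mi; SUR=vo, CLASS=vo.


cell SUR=ne, CLASS=ra:
underlying: pip-ufobvib-le
1. o -> e, u -> i / F C0 _: fires at position(s) 4: pipifobvible
2. f -> v, k -> g, p -> b, s -> z, t -> d / V _ V: fires at position(s) 3, 5: pibivobvible
3. e -> o, i -> u / B C0 _: fires at position(s) 9: pibivobvuble
surface: pibivobvuble

cell SUR=ne, CLASS=vo:
underlying: km-ufobvib-le
1. o -> e, u -> i / F C0 _: no change
2. f -> v, k -> g, p -> b, s -> z, t -> d / V _ V: fires at position(s) 4: kmuvobvible
3. e -> o, i -> u / B C0 _: fires at position(s) 8: kmuvobvuble
surface: kmuvobvuble

cell SUR=ne, CLASS=mi:
underlying: ke-ufobvib-le
1. o -> e, u -> i / F C0 _: fires at position(s) 3: keifobvible
2. f -> v, k -> g, p -> b, s -> z, t -> d / V _ V: fires at position(s) 4: keivobvible
3. e -> o, i -> u / B C0 _: fires at position(s) 8: keivobvuble
surface: keivobvuble

cell SUR=vo, CLASS=mi:
underlying: ke-ufobvib-bu
1. o -> e, u -> i / F C0 _: fires at position(s) 3, 11: keifobvibbi
2. f -> v, k -> g, p -> b, s -> z, t -> d / V _ V: fires at position(s) 4: keivobvibbi
3. e -> o, i -> u / B C0 _: fires at position(s) 8: keivobvubbi
surface: keivobvubbi

cell SUR=vo, CLASS=vo:
underlying: km-ufobvib-bu
1. o -> e, u -> i / F C0 _: fires at position(s) 11: kmufobvibbi
2. f -> v, k -> g, p -> b, s -> z, t -> d / V _ V: fires at position(s) 4: kmuvobvibbi
3. e -> o, i -> u / B C0 _: fires at position(s) 8: kmuvobvubbi
surface: kmuvobvubbi


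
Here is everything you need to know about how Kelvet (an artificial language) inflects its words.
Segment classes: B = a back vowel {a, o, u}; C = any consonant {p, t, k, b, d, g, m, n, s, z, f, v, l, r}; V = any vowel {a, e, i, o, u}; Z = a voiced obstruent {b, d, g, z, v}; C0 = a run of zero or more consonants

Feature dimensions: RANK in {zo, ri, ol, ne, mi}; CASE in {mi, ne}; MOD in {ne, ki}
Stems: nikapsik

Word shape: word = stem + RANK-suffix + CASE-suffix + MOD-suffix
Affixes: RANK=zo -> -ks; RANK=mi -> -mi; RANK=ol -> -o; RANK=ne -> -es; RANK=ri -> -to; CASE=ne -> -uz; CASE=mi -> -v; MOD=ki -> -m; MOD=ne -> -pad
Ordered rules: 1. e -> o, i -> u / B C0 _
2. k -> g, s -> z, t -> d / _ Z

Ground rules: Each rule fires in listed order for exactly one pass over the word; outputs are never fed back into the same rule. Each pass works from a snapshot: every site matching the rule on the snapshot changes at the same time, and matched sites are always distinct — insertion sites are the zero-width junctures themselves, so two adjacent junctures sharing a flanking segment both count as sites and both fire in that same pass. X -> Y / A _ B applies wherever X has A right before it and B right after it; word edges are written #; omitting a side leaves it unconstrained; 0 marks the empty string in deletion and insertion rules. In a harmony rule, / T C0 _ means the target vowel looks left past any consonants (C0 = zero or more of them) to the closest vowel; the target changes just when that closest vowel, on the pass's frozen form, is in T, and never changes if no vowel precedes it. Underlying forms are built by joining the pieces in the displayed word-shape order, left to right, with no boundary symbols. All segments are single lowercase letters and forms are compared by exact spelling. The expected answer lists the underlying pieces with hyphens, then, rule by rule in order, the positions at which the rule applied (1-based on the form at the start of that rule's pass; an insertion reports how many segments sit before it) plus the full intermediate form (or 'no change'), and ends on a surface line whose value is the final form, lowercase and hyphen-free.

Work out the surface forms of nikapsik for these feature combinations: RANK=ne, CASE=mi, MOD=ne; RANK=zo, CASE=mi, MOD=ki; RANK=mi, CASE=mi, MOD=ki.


cell RANK=ne, CASE=mi, MOD=ne:
underlying: nikapsik-es-v-pad
1. e -> o, i -> u / B C0 _: fires at position(s) 7: nikapsukesvpad
2. k -> g, s -> z, t -> d / _ Z: fires at position(s) 10: nikapsukezvpad
surface: nikapsukezvpad

cell RANK=zo, CASE=mi, MOD=ki:
underlying: nikapsik-ks-v-m
1. e -> o, i -> u / B C0 _: fires at position(s) 7: nikapsukksvm
2. k -> g, s -> z, t -> d / _ Z: fires at position(s) 10: nikapsukkzvm
surface: nikapsukkzvm

cell RANK=mi, CASE=mi, MOD=ki:
underlying: nikapsik-mi-v-m
1. e -> o, i -> u / B C0 _: fires at position(s) 7: nikapsukmivm
2. k -> g, s -> z, t -> d / _ Z: no change
surface: nikapsukmivm


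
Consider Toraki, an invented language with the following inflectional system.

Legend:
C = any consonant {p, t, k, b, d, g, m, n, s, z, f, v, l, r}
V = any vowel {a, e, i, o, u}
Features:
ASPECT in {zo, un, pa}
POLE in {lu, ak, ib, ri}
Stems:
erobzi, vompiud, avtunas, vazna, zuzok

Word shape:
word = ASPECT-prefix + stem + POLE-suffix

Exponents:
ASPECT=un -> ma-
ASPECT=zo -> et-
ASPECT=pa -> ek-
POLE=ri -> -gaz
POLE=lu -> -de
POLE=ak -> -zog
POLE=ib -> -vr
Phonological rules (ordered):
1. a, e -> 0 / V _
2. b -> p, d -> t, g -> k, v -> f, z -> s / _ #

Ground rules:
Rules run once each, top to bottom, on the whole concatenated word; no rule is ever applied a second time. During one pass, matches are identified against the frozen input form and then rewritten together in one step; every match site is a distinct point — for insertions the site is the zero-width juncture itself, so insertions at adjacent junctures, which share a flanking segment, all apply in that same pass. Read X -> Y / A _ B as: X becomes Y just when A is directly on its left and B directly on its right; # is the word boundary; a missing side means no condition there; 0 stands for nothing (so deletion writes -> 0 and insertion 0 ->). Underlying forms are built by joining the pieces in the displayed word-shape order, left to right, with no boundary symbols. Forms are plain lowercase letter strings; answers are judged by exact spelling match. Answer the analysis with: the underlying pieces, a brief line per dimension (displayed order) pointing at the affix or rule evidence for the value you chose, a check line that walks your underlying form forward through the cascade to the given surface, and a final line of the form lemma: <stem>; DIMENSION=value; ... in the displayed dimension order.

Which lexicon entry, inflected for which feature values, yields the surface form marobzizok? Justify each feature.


underlying: ma-erobzi-zog
ASPECT=un - signalled by the affix ma-
POLE=ak - signalled by the affix -zog
check: maerobzizog -> marobzizog -> marobzizok
lemma: erobzi; ASPECT=un; POLE=ak


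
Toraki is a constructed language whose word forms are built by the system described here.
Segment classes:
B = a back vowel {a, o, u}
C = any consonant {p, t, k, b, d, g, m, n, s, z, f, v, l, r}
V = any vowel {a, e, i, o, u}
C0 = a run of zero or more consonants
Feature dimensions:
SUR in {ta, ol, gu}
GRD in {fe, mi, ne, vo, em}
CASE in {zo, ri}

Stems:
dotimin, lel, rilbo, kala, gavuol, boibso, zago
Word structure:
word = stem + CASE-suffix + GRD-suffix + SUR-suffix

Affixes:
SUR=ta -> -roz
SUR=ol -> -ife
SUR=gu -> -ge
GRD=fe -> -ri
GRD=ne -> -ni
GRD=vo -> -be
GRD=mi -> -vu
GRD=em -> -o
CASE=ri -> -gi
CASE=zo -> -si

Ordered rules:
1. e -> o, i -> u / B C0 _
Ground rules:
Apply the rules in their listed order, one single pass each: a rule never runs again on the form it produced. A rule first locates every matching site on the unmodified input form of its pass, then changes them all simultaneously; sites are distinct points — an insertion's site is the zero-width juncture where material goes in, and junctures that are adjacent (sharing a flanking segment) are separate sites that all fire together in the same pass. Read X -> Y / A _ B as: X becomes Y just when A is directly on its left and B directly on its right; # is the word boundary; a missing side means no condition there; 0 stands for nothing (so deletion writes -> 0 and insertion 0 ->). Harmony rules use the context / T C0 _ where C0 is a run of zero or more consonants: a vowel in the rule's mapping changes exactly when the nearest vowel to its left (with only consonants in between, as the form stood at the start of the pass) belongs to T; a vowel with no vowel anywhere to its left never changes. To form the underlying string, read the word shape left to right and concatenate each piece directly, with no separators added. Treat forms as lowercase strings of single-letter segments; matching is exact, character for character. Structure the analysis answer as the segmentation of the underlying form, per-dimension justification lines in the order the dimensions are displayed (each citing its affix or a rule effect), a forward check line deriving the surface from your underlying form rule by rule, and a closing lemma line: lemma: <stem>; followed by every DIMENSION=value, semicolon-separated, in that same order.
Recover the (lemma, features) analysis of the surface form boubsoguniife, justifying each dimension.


underlying: boibso-gi-ni-ife
SUR=ol - signalled by the affix -ife
GRD=ne - signalled by the affix -ni
CASE=ri - signalled by the affix -gi
check: boibsoginiife -> boubsoguniife
lemma: boibso; SUR=ol; GRD=ne; CASE=ri


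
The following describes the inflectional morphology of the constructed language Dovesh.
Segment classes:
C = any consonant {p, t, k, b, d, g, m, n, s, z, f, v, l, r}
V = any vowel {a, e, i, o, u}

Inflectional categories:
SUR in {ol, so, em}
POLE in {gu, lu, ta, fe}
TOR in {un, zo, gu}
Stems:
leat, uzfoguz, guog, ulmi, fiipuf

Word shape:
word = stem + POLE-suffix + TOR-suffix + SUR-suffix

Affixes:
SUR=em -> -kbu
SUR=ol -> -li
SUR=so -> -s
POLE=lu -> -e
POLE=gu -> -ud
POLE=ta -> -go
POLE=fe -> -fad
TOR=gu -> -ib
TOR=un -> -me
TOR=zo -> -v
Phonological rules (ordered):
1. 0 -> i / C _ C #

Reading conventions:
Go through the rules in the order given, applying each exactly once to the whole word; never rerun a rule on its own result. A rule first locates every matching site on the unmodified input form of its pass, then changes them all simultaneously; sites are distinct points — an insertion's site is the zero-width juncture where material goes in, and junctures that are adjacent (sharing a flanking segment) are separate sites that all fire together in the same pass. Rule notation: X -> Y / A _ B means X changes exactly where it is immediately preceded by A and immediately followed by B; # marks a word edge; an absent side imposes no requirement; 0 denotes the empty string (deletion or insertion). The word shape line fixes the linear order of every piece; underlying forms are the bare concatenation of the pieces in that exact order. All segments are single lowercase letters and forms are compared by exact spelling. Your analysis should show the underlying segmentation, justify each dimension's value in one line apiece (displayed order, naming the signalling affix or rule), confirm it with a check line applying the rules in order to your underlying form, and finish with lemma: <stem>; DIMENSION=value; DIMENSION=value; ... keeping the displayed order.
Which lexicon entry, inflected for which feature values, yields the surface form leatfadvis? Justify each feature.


underlying: leat-fad-v-s
SUR=so - signalled by the affix -s
POLE=fe - signalled by the affix -fad
TOR=zo - signalled by the affix -v
check: leatfadvs -> leatfadvis
lemma: leat; SUR=so; POLE=fe; TOR=zo


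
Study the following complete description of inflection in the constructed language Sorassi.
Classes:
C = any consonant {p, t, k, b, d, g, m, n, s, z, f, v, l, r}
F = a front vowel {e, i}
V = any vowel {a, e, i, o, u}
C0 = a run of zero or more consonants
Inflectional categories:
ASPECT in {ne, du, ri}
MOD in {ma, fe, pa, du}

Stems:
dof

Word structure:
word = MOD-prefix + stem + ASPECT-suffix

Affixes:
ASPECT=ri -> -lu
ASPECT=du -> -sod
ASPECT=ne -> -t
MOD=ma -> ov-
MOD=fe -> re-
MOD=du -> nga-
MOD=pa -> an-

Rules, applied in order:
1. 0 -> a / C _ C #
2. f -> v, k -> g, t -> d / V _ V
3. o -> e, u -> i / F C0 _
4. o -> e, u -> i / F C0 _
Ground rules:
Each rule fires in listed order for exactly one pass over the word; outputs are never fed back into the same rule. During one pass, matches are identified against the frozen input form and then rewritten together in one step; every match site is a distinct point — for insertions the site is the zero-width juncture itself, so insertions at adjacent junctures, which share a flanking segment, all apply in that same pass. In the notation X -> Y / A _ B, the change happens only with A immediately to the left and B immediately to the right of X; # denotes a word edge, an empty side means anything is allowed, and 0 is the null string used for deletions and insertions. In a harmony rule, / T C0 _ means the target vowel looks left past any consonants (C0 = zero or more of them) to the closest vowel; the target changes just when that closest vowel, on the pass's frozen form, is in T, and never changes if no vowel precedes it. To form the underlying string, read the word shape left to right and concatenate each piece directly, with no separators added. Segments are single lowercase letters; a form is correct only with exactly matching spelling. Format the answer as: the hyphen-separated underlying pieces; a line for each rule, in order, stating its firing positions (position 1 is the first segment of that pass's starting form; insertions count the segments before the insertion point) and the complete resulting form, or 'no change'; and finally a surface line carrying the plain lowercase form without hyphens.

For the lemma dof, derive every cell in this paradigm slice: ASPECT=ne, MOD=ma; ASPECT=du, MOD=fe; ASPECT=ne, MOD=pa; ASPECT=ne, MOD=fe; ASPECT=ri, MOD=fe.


cell ASPECT=ne, MOD=ma:
underlying: ov-dof-t
1. 0 -> a / C _ C #: inserts after position(s) 5: ovdofat
2. f -> v, k -> g, t -> d / V _ V: fires at position(s) 5: ovdovat
3. o -> e, u -> i / F C0 _: no change
4. o -> e, u -> i / F C0 _: no change
surface: ovdovat

cell ASPECT=du, MOD=fe:
underlying: re-dof-sod
1. 0 -> a / C _ C #: no change
2. f -> v, k -> g, t -> d / V _ V: no change
3. o -> e, u -> i / F C0 _: fires at position(s) 4: redefsod
4. o -> e, u -> i / F C0 _: fires at position(s) 7: redefsed
surface: redefsed

cell ASPECT=ne, MOD=pa:
underlying: an-dof-t
1. 0 -> a / C _ C #: inserts after position(s) 5: andofat
2. f -> v, k -> g, t -> d / V _ V: fires at position(s) 5: andovat
3. o -> e, u -> i / F C0 _: no change
4. o -> e, u -> i / F C0 _: no change
surface: andovat

cell ASPECT=ne, MOD=fe:
underlying: re-dof-t
1. 0 -> a / C _ C #: inserts after position(s) 5: redofat
2. f -> v, k -> g, t -> d / V _ V: fires at position(s) 5: redovat
3. o -> e, u -> i / F C0 _: fires at position(s) 4: redevat
4. o -> e, u -> i / F C0 _: no change
surface: redevat

cell ASPECT=ri, MOD=fe:
underlying: re-dof-lu
1. 0 -> a / C _ C #: no change
2. f -> v, k -> g, t -> d / V _ V: no change
3. o -> e, u -> i / F C0 _: fires at position(s) 4: redeflu
4. o -> e, u -> i / F C0 _: fires at position(s) 7: redefli
surface: redefli


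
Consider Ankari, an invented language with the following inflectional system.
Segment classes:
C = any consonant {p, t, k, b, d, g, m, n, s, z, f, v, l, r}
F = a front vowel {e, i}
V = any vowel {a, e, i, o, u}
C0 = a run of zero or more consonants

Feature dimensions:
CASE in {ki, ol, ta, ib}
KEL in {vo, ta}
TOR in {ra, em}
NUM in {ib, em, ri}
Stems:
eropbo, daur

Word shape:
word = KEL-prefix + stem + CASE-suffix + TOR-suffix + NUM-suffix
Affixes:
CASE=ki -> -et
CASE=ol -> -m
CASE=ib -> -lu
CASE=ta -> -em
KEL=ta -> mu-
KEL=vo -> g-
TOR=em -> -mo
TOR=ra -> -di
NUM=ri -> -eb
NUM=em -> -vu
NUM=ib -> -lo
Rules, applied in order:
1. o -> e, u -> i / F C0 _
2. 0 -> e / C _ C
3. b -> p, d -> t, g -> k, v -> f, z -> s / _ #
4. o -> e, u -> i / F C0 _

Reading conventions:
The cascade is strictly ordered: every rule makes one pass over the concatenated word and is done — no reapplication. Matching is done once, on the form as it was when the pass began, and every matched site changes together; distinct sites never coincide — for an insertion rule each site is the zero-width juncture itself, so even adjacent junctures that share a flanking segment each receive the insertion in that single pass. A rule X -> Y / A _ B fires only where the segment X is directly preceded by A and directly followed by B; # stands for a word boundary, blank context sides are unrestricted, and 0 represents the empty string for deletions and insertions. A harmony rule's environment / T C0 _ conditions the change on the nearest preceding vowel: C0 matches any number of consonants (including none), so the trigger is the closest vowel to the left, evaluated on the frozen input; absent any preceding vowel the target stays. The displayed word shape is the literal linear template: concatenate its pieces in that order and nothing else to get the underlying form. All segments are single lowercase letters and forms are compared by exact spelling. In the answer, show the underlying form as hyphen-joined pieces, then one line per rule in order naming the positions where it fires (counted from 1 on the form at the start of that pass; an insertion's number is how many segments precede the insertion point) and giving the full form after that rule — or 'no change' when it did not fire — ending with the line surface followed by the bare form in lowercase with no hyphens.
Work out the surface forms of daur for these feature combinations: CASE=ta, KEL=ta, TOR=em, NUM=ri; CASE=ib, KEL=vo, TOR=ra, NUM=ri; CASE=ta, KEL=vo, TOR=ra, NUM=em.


cell CASE=ta, KEL=ta, TOR=em, NUM=ri:
underlying: mu-daur-em-mo-eb
1. o -> e, u -> i / F C0 _: fires at position(s) 10: mudauremmeeb
2. 0 -> e / C _ C: inserts after position(s) 8: mudaurememeeb
3. b -> p, d -> t, g -> k, v -> f, z -> s / _ #: fires at position(s) 13: mudaurememeep
4. o -> e, u -> i / F C0 _: no change
surface: mudaurememeep

cell CASE=ib, KEL=vo, TOR=ra, NUM=ri:
underlying: g-daur-lu-di-eb
1. o -> e, u -> i / F C0 _: no change
2. 0 -> e / C _ C: inserts after position(s) 1, 5: gedaureludieb
3. b -> p, d -> t, g -> k, v -> f, z -> s / _ #: fires at position(s) 13: gedaureludiep
4. o -> e, u -> i / F C0 _: fires at position(s) 9: gedaurelidiep
surface: gedaurelidiep

cell CASE=ta, KEL=vo, TOR=ra, NUM=em:
underlying: g-daur-em-di-vu
1. o -> e, u -> i / F C0 _: fires at position(s) 11: gdauremdivi
2. 0 -> e / C _ C: inserts after position(s) 1, 7: gedauremedivi
3. b -> p, d -> t, g -> k, v -> f, z -> s / _ #: no change
4. o -> e, u -> i / F C0 _: no change
surface: gedauremedivi


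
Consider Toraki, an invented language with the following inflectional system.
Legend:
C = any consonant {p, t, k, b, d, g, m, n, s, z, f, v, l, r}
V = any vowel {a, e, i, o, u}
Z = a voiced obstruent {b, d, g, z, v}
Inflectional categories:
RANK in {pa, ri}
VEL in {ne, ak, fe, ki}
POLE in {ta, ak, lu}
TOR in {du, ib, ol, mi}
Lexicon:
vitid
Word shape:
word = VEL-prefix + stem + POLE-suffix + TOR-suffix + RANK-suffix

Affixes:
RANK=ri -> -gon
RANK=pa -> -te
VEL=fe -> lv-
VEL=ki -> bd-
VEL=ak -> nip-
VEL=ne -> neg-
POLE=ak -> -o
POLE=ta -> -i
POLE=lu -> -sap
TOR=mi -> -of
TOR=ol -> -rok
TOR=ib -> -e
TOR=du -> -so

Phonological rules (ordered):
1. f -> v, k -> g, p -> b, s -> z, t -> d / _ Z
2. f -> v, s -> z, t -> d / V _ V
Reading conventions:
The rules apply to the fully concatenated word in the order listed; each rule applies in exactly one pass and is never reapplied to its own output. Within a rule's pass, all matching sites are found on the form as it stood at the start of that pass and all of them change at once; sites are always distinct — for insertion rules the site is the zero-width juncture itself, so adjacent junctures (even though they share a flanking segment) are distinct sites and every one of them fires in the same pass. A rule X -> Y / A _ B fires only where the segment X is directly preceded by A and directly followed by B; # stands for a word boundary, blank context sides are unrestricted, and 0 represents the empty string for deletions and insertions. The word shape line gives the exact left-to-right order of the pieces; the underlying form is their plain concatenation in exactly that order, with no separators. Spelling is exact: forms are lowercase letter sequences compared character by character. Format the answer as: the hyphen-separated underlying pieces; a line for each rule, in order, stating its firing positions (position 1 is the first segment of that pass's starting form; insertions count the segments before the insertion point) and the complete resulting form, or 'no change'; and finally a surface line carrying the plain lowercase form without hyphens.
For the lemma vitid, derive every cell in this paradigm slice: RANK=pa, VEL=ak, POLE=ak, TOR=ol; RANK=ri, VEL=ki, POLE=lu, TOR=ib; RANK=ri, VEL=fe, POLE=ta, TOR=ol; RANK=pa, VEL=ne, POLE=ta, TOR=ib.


cell RANK=pa, VEL=ak, POLE=ak, TOR=ol:
underlying: nip-vitid-o-rok-te
1. f -> v, k -> g, p -> b, s -> z, t -> d / _ Z: fires at position(s) 3: nibvitidorokte
2. f -> v, s -> z, t -> d / V _ V: fires at position(s) 6: nibvididorokte
surface: nibvididorokte

cell RANK=ri, VEL=ki, POLE=lu, TOR=ib:
underlying: bd-vitid-sap-e-gon
1. f -> v, k -> g, p -> b, s -> z, t -> d / _ Z: no change
2. f -> v, s -> z, t -> d / V _ V: fires at position(s) 5: bdvididsapegon
surface: bdvididsapegon

cell RANK=ri, VEL=fe, POLE=ta, TOR=ol:
underlying: lv-vitid-i-rok-gon
1. f -> v, k -> g, p -> b, s -> z, t -> d / _ Z: fires at position(s) 11: lvvitidiroggon
2. f -> v, s -> z, t -> d / V _ V: fires at position(s) 5: lvvididiroggon
surface: lvvididiroggon

cell RANK=pa, VEL=ne, POLE=ta, TOR=ib:
underlying: neg-vitid-i-e-te
1. f -> v, k -> g, p -> b, s -> z, t -> d / _ Z: no change
2. f -> v, s -> z, t -> d / V _ V: fires at position(s) 6, 11: negvididiede
surface: negvididiede


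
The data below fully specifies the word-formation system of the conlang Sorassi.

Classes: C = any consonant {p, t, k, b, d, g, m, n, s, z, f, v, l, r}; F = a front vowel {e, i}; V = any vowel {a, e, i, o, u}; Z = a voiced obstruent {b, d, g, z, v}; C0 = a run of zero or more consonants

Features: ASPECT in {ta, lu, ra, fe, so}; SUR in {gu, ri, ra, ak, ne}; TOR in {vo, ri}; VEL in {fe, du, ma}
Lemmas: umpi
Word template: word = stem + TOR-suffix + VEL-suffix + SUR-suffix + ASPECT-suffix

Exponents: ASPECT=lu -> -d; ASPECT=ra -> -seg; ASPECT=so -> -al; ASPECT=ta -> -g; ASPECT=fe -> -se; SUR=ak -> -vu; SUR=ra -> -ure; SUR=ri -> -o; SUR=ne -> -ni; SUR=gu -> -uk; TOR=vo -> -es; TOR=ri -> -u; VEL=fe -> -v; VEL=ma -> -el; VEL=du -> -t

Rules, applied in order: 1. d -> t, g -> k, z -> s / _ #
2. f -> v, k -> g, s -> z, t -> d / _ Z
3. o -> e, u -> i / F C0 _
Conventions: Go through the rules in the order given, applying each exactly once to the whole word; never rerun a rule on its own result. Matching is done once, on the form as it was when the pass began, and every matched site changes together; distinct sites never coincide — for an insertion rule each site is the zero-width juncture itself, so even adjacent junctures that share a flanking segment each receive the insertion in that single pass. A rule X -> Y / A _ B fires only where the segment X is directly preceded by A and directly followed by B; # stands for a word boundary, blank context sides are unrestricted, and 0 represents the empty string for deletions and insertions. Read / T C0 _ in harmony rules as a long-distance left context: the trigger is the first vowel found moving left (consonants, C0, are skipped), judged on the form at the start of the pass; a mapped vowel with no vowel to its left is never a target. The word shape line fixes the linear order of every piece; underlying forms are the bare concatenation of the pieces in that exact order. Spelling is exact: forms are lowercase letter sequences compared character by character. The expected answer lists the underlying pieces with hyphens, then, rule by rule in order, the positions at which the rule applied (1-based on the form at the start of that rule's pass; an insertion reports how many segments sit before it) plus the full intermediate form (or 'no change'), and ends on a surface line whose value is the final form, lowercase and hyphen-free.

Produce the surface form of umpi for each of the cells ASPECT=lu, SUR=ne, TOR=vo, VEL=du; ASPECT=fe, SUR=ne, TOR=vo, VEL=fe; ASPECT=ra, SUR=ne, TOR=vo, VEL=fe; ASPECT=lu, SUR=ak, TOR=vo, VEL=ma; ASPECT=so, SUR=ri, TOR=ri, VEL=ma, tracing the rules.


cell ASPECT=lu, SUR=ne, TOR=vo, VEL=du:
underlying: umpi-es-t-ni-d
1. d -> t, g -> k, z -> s / _ #: fires at position(s) 10: umpiestnit
2. f -> v, k -> g, s -> z, t -> d / _ Z: no change
3. o -> e, u -> i / F C0 _: no change
surface: umpiestnit

cell ASPECT=fe, SUR=ne, TOR=vo, VEL=fe:
underlying: umpi-es-v-ni-se
1. d -> t, g -> k, z -> s / _ #: no change
2. f -> v, k -> g, s -> z, t -> d / _ Z: fires at position(s) 6: umpiezvnise
3. o -> e, u -> i / F C0 _: no change
surface: umpiezvnise

cell ASPECT=ra, SUR=ne, TOR=vo, VEL=fe:
underlying: umpi-es-v-ni-seg
1. d -> t, g -> k, z -> s / _ #: fires at position(s) 12: umpiesvnisek
2. f -> v, k -> g, s -> z, t -> d / _ Z: fires at position(s) 6: umpiezvnisek
3. o -> e, u -> i / F C0 _: no change
surface: umpiezvnisek

cell ASPECT=lu, SUR=ak, TOR=vo, VEL=ma:
underlying: umpi-es-el-vu-d
1. d -> t, g -> k, z -> s / _ #: fires at position(s) 11: umpieselvut
2. f -> v, k -> g, s -> z, t -> d / _ Z: no change
3. o -> e, u -> i / F C0 _: fires at position(s) 10: umpieselvit
surface: umpieselvit

cell ASPECT=so, SUR=ri, TOR=ri, VEL=ma:
underlying: umpi-u-el-o-al
1. d -> t, g -> k, z -> s / _ #: no change
2. f -> v, k -> g, s -> z, t -> d / _ Z: no change
3. o -> e, u -> i / F C0 _: fires at position(s) 5, 8: umpiieleal
surface: umpiieleal


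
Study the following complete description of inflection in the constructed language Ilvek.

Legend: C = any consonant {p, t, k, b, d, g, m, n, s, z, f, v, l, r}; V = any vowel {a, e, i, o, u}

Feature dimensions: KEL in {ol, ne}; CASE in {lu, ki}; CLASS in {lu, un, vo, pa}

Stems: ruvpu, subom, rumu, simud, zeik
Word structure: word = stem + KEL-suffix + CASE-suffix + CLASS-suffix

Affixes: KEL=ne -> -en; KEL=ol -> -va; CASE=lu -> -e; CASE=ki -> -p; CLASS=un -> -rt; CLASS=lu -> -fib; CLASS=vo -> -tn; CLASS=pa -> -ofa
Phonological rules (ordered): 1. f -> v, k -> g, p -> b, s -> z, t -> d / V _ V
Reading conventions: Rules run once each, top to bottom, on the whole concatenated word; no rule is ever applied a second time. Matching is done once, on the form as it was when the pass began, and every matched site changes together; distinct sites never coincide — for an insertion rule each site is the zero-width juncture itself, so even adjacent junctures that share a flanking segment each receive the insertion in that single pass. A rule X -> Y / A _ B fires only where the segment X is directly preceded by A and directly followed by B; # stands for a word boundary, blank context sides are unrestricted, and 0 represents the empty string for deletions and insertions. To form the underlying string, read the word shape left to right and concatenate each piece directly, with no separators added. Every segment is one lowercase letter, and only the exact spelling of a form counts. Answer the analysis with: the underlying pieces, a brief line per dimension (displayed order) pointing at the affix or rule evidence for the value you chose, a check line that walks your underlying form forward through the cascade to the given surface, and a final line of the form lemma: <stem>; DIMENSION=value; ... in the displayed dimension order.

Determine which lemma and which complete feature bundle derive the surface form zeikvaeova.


underlying: zeik-va-e-ofa
KEL=ol - signalled by the affix -va
CASE=lu - signalled by the affix -e
CLASS=pa - signalled by the affix -ofa
check: zeikvaeofa -> zeikvaeova
lemma: zeik; KEL=ol; CASE=lu; CLASS=pa


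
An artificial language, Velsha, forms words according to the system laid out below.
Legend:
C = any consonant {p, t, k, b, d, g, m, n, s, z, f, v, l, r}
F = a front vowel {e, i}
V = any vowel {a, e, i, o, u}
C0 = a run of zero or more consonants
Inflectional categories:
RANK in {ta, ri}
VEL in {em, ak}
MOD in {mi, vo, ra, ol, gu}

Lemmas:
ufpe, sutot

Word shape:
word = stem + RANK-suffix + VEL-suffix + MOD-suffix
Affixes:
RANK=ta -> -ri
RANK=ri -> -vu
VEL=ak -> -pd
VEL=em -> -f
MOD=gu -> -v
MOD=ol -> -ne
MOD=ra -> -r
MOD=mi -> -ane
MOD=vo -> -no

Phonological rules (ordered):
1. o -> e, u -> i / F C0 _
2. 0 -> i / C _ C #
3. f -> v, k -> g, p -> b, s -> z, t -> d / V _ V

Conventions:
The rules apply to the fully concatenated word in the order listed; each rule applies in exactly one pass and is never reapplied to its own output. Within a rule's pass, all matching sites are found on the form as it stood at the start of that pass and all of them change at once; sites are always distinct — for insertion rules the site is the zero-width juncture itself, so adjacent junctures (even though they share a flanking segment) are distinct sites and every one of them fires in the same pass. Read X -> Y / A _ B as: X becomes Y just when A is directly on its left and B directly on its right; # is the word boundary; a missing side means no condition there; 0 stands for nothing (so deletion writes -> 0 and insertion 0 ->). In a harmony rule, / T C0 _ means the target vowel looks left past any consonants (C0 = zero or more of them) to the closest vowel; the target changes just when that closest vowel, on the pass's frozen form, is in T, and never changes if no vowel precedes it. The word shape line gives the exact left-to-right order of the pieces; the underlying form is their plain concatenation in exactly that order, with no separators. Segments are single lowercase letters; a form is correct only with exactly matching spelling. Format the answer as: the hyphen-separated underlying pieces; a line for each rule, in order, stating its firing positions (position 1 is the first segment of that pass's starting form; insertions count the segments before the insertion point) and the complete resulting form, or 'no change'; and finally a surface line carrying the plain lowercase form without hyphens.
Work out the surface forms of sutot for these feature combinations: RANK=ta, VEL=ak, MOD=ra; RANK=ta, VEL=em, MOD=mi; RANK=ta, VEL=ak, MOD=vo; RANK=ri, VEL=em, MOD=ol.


cell RANK=ta, VEL=ak, MOD=ra:
underlying: sutot-ri-pd-r
1. o -> e, u -> i / F C0 _: no change
2. 0 -> i / C _ C #: inserts after position(s) 9: sutotripdir
3. f -> v, k -> g, p -> b, s -> z, t -> d / V _ V: fires at position(s) 3: sudotripdir
surface: sudotripdir

cell RANK=ta, VEL=em, MOD=mi:
underlying: sutot-ri-f-ane
1. o -> e, u -> i / F C0 _: no change
2. 0 -> i / C _ C #: no change
3. f -> v, k -> g, p -> b, s -> z, t -> d / V _ V: fires at position(s) 3, 8: sudotrivane
surface: sudotrivane

cell RANK=ta, VEL=ak, MOD=vo:
underlying: sutot-ri-pd-no
1. o -> e, u -> i / F C0 _: fires at position(s) 11: sutotripdne
2. 0 -> i / C _ C #: no change
3. f -> v, k -> g, p -> b, s -> z, t -> d / V _ V: fires at position(s) 3: sudotripdne
surface: sudotripdne

cell RANK=ri, VEL=em, MOD=ol:
underlying: sutot-vu-f-ne
1. o -> e, u -> i / F C0 _: no change
2. 0 -> i / C _ C #: no change
3. f -> v, k -> g, p -> b, s -> z, t -> d / V _ V: fires at position(s) 3: sudotvufne
surface: sudotvufne
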